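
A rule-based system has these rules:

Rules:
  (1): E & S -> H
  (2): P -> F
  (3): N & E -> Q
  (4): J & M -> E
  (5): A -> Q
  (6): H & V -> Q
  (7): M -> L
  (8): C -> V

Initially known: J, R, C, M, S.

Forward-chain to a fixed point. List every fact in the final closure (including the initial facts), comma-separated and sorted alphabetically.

C, E, H, J, L, M, Q, R, S, V

Round 1: (4) [J & M -> E]; (7) [M -> L]; (8) [C -> V]. New: E, L, V.
Round 2: (1) [E & S -> H]. New: H.
Round 3: (6) [H & V -> Q]. New: Q.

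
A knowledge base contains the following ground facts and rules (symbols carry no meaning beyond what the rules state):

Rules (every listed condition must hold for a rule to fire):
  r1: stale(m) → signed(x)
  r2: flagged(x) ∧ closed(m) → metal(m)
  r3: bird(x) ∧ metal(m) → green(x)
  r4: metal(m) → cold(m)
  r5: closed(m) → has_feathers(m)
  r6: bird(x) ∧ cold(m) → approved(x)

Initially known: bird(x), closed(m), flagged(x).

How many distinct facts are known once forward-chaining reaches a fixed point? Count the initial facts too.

[1] r2 [flagged(x) ∧ closed(m) → metal(m)]; r5 [closed(m) → has_feathers(m)]. ⇒ new: metal(m), has_feathers(m).
[2] r3 [bird(x) ∧ metal(m) → green(x)]; r4 [metal(m) → cold(m)]. ⇒ new: green(x), cold(m).
[3] r6 [bird(x) ∧ cold(m) → approved(x)]. ⇒ new: approved(x).
Closure: {approved(x), bird(x), closed(m), cold(m), flagged(x), green(x), has_feathers(m), metal(m)} — 8 facts.

8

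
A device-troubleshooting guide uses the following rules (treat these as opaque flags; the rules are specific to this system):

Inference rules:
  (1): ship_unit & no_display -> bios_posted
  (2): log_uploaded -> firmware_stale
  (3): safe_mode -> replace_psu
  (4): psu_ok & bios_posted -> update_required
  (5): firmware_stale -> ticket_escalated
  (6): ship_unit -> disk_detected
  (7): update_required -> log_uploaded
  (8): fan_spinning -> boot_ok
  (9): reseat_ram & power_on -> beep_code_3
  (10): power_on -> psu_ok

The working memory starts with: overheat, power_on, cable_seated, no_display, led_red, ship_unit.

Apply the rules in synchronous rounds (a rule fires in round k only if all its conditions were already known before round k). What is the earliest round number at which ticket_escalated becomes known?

5

[1] (1) [ship_unit & no_display -> bios_posted]; (6) [ship_unit -> disk_detected]; (10) [power_on -> psu_ok]. ⇒ new: bios_posted, disk_detected, psu_ok.
[2] (4) [psu_ok & bios_posted -> update_required]. ⇒ new: update_required.
[3] (7) [update_required -> log_uploaded]. ⇒ new: log_uploaded.
[4] (2) [log_uploaded -> firmware_stale]. ⇒ new: firmware_stale.
[5] (5) [firmware_stale -> ticket_escalated]. ⇒ new: ticket_escalated.
ticket_escalated first appears in round 5.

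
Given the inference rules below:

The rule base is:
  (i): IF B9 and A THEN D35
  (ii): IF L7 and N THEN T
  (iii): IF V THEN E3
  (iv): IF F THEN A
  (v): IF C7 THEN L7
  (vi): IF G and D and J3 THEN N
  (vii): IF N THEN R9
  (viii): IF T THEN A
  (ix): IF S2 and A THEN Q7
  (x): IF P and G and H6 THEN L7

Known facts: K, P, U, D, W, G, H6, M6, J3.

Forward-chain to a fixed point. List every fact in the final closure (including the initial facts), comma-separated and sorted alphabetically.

[1] (vi) [IF G and D and J3 THEN N]; (x) [IF P and G and H6 THEN L7]. ⇒ new: N, L7.
[2] (ii) [IF L7 and N THEN T]; (vii) [IF N THEN R9]. ⇒ new: T, R9.
[3] (viii) [IF T THEN A]. ⇒ new: A.

A, D, G, H6, J3, K, L7, M6, N, P, R9, T, U, W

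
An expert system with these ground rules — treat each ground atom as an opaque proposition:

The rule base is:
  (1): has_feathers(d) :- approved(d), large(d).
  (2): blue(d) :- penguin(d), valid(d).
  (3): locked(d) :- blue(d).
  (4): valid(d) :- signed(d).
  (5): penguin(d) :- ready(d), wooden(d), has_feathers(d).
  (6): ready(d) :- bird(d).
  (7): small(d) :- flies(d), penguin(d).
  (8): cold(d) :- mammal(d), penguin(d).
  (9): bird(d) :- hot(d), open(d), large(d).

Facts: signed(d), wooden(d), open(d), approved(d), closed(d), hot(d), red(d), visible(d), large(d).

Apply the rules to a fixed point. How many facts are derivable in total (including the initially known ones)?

Round 1: (1) [has_feathers(d) :- approved(d), large(d).]; (4) [valid(d) :- signed(d).]; (9) [bird(d) :- hot(d), open(d), large(d).]. Adds has_feathers(d), valid(d), bird(d).
Round 2: (6) [ready(d) :- bird(d).]. Adds ready(d).
Round 3: (5) [penguin(d) :- ready(d), wooden(d), has_feathers(d).]. Adds penguin(d).
Round 4: (2) [blue(d) :- penguin(d), valid(d).]. Adds blue(d).
Round 5: (3) [locked(d) :- blue(d).]. Adds locked(d).
Closure: {approved(d), bird(d), blue(d), closed(d), has_feathers(d), hot(d), large(d), locked(d), open(d), penguin(d), ready(d), red(d), signed(d), valid(d), visible(d), wooden(d)} — 16 facts.

16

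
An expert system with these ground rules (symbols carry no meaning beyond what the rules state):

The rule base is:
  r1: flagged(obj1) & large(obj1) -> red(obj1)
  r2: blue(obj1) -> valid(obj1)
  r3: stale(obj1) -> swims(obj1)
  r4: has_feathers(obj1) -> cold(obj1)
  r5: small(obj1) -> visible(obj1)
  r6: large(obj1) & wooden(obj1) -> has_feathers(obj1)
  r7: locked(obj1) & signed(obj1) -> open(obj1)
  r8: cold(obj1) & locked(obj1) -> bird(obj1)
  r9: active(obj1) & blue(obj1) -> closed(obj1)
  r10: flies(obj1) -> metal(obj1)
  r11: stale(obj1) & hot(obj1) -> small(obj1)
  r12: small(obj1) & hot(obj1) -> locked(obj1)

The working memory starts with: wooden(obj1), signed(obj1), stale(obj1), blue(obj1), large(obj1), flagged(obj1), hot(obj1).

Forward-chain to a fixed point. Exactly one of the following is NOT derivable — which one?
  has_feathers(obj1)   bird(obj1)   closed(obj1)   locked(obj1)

closed(obj1)

Round 1 — r1, r2, r3, r6, r11, derive red(obj1), valid(obj1), swims(obj1), has_feathers(obj1), small(obj1).
Round 2 — r4, r5, r12, derive cold(obj1), visible(obj1), locked(obj1).
Round 3 — r7, r8, derive open(obj1), bird(obj1).
Derived: locked(obj1) (round 2), bird(obj1) (round 3), has_feathers(obj1) (round 1). closed(obj1) never appears in any round.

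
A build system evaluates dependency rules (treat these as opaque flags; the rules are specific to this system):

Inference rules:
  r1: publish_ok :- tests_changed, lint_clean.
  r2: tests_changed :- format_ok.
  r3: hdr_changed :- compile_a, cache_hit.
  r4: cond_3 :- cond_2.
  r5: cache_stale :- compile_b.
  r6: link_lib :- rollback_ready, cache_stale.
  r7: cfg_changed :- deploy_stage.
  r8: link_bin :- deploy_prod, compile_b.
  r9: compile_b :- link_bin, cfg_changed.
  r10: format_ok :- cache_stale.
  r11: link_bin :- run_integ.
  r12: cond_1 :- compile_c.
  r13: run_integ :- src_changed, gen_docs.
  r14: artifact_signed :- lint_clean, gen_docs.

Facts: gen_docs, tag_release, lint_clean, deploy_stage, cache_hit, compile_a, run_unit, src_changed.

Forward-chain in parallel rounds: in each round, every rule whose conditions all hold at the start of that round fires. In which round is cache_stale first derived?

Round 1: r3 [hdr_changed :- compile_a, cache_hit.]; r7 [cfg_changed :- deploy_stage.]; r13 [run_integ :- src_changed, gen_docs.]; r14 [artifact_signed :- lint_clean, gen_docs.]. Adds hdr_changed, cfg_changed, run_integ, artifact_signed.
Round 2: r11 [link_bin :- run_integ.]. Adds link_bin.
Round 3: r9 [compile_b :- link_bin, cfg_changed.]. Adds compile_b.
Round 4: r5 [cache_stale :- compile_b.]. Adds cache_stale.
cache_stale first appears in round 4.

4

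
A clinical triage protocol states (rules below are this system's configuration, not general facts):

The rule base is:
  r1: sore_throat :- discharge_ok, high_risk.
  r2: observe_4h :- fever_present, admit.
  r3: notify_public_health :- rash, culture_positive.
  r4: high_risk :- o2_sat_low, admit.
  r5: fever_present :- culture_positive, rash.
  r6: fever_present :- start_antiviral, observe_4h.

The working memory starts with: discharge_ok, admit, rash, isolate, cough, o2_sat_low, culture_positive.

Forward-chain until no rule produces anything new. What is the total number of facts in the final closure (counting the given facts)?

12

Round 1: r3 [notify_public_health :- rash, culture_positive.]; r4 [high_risk :- o2_sat_low, admit.]; r5 [fever_present :- culture_positive, rash.]. New: notify_public_health, high_risk, fever_present.
Round 2: r1 [sore_throat :- discharge_ok, high_risk.]; r2 [observe_4h :- fever_present, admit.]. New: sore_throat, observe_4h.
Closure: {admit, cough, culture_positive, discharge_ok, fever_present, high_risk, isolate, notify_public_health, o2_sat_low, observe_4h, rash, sore_throat} — 12 facts.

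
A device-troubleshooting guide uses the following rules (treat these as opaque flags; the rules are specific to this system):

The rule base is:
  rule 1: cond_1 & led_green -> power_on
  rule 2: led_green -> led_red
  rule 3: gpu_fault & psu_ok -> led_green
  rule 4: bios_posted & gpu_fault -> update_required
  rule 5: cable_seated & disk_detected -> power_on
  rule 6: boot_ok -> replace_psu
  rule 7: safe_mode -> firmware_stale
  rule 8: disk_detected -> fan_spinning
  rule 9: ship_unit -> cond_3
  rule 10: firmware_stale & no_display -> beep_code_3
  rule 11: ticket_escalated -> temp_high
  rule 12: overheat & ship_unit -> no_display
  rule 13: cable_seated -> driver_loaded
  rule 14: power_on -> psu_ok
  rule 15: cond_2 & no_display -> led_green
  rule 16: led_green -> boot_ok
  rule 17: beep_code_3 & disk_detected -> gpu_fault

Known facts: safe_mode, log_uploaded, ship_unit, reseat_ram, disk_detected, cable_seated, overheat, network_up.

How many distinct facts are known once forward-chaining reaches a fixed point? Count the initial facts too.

21

Round 1 fires rule 5, rule 7, rule 8, rule 9, rule 12, rule 13, giving power_on, firmware_stale, fan_spinning, cond_3, no_display, driver_loaded.
Round 2 fires rule 10, rule 14, giving beep_code_3, psu_ok.
Round 3 fires rule 17, giving gpu_fault.
Round 4 fires rule 3, giving led_green.
Round 5 fires rule 2, rule 16, giving led_red, boot_ok.
Round 6 fires rule 6, giving replace_psu.
Closure: {beep_code_3, boot_ok, cable_seated, cond_3, disk_detected, driver_loaded, fan_spinning, firmware_stale, gpu_fault, led_green, led_red, log_uploaded, network_up, no_display, overheat, power_on, psu_ok, replace_psu, reseat_ram, safe_mode, ship_unit} — 21 facts.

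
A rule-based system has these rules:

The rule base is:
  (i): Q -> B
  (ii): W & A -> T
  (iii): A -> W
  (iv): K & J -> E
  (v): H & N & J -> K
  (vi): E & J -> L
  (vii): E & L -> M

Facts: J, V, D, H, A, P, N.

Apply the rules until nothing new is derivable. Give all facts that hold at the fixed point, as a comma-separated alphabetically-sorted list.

Round 1: (iii) [A -> W]; (v) [H & N & J -> K]. New: W, K.
Round 2: (ii) [W & A -> T]; (iv) [K & J -> E]. New: T, E.
Round 3: (vi) [E & J -> L]. New: L.
Round 4: (vii) [E & L -> M]. New: M.

A, D, E, H, J, K, L, M, N, P, T, V, W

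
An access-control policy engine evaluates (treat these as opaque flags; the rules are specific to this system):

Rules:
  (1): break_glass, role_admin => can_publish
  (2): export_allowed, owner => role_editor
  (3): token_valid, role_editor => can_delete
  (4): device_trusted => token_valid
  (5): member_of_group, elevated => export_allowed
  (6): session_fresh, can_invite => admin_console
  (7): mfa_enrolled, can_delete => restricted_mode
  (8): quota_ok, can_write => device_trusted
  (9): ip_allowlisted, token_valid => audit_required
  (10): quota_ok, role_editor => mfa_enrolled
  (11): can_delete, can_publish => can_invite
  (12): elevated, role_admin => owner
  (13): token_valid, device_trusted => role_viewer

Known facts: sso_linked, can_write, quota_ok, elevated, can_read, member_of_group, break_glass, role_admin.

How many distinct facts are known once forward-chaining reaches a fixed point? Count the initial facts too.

19

Round 1 fires (1), (5), (8), (12), giving can_publish, export_allowed, device_trusted, owner.
Round 2 fires (2), (4), giving role_editor, token_valid.
Round 3 fires (3), (10), (13), giving can_delete, mfa_enrolled, role_viewer.
Round 4 fires (7), (11), giving restricted_mode, can_invite.
Closure: {break_glass, can_delete, can_invite, can_publish, can_read, can_write, device_trusted, elevated, export_allowed, member_of_group, mfa_enrolled, owner, quota_ok, restricted_mode, role_admin, role_editor, role_viewer, sso_linked, token_valid} — 19 facts.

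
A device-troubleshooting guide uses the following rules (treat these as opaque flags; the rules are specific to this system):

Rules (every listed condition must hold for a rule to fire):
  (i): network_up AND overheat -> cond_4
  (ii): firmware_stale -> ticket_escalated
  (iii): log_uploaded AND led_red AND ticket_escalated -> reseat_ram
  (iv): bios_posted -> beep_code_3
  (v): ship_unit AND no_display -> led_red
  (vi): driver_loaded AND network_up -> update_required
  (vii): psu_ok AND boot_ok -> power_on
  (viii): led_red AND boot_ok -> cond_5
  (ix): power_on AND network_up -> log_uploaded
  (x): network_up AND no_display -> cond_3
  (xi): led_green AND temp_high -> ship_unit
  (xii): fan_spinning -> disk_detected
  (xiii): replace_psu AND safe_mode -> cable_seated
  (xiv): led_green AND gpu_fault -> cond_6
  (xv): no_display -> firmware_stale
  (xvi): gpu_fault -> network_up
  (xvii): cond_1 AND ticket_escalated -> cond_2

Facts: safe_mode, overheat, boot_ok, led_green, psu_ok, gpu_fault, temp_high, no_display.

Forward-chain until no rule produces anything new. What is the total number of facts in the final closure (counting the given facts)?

20

Round 1 — (vii), (xi), (xiv), (xv), (xvi), derive power_on, ship_unit, cond_6, firmware_stale, network_up.
Round 2 — (i), (ii), (v), (ix), (x), derive cond_4, ticket_escalated, led_red, log_uploaded, cond_3.
Round 3 — (iii), (viii), derive reseat_ram, cond_5.
Closure: {boot_ok, cond_3, cond_4, cond_5, cond_6, firmware_stale, gpu_fault, led_green, led_red, log_uploaded, network_up, no_display, overheat, power_on, psu_ok, reseat_ram, safe_mode, ship_unit, temp_high, ticket_escalated} — 20 facts.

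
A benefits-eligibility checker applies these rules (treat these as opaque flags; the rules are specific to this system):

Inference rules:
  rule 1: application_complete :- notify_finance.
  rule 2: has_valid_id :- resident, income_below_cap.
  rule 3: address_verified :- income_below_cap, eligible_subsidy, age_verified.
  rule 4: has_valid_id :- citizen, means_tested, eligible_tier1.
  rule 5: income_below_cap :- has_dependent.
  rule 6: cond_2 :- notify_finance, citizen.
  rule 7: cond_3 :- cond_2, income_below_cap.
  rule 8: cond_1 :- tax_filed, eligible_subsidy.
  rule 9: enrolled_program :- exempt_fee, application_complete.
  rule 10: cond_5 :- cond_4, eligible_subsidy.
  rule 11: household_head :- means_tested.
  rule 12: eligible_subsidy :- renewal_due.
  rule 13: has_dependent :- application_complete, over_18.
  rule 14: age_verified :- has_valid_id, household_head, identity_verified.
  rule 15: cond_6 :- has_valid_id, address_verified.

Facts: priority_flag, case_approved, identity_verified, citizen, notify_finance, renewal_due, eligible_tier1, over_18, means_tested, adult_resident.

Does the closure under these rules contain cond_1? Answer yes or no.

Round 1: rule 1 [application_complete :- notify_finance.]; rule 4 [has_valid_id :- citizen, means_tested, eligible_tier1.]; rule 6 [cond_2 :- notify_finance, citizen.]; rule 11 [household_head :- means_tested.]; rule 12 [eligible_subsidy :- renewal_due.]. Adds application_complete, has_valid_id, cond_2, household_head, eligible_subsidy.
Round 2: rule 13 [has_dependent :- application_complete, over_18.]; rule 14 [age_verified :- has_valid_id, household_head, identity_verified.]. Adds has_dependent, age_verified.
Round 3: rule 5 [income_below_cap :- has_dependent.]. Adds income_below_cap.
Round 4: rule 3 [address_verified :- income_below_cap, eligible_subsidy, age_verified.]; rule 7 [cond_3 :- cond_2, income_below_cap.]. Adds address_verified, cond_3.
Round 5: rule 15 [cond_6 :- has_valid_id, address_verified.]. Adds cond_6.
Fixed point reached. cond_1 is concluded only by rule 8; rule 8 needs tax_filed (never derived).

no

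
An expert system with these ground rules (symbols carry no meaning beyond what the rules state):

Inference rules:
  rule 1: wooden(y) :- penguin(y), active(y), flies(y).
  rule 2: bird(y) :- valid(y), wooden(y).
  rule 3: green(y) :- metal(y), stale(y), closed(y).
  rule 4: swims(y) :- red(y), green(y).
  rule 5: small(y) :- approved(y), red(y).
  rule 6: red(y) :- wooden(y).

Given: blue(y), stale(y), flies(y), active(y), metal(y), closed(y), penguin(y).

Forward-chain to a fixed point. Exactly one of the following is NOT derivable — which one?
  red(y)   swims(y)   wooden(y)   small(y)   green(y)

[1] rule 1 [wooden(y) :- penguin(y), active(y), flies(y).]; rule 3 [green(y) :- metal(y), stale(y), closed(y).]. ⇒ new: wooden(y), green(y).
[2] rule 6 [red(y) :- wooden(y).]. ⇒ new: red(y).
[3] rule 4 [swims(y) :- red(y), green(y).]. ⇒ new: swims(y).
Derived: green(y) (round 1), wooden(y) (round 1), swims(y) (round 3), red(y) (round 2). small(y) never appears in any round.

small(y)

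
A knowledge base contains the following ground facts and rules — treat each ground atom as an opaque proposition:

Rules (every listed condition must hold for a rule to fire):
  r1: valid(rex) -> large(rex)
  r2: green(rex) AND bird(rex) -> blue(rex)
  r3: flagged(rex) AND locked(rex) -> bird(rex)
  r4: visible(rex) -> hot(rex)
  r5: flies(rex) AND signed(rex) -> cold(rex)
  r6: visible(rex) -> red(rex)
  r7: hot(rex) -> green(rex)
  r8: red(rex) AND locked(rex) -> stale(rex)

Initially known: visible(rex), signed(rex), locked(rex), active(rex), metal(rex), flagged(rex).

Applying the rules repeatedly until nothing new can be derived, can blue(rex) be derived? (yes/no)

Round 1 fires r3, r4, r6, giving bird(rex), hot(rex), red(rex).
Round 2 fires r7, r8, giving green(rex), stale(rex).
Round 3 fires r2, giving blue(rex).
blue(rex) appears in round 3, so it is derivable.

yes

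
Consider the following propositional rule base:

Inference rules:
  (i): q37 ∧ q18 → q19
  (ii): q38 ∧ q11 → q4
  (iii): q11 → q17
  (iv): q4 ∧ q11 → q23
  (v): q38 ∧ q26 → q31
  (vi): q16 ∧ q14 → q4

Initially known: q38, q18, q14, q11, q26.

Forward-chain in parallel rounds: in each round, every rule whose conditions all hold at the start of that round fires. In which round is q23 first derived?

2

Round 1: (ii) [q38 ∧ q11 → q4]; (iii) [q11 → q17]; (v) [q38 ∧ q26 → q31]. Adds q4, q17, q31.
Round 2: (iv) [q4 ∧ q11 → q23]. Adds q23.
q23 first appears in round 2.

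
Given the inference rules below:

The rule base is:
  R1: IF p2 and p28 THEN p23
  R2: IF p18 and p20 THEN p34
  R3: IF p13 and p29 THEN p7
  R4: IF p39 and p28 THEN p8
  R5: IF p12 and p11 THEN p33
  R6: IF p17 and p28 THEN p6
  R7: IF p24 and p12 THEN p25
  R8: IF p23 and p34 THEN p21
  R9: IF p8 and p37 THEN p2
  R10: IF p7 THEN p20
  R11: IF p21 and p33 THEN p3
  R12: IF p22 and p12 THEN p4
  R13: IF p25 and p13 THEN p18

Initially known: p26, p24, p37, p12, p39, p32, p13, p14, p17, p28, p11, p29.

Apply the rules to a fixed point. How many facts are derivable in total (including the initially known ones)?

Round 1: R3 [IF p13 and p29 THEN p7]; R4 [IF p39 and p28 THEN p8]; R5 [IF p12 and p11 THEN p33]; R6 [IF p17 and p28 THEN p6]; R7 [IF p24 and p12 THEN p25]. New: p7, p8, p33, p6, p25.
Round 2: R9 [IF p8 and p37 THEN p2]; R10 [IF p7 THEN p20]; R13 [IF p25 and p13 THEN p18]. New: p2, p20, p18.
Round 3: R1 [IF p2 and p28 THEN p23]; R2 [IF p18 and p20 THEN p34]. New: p23, p34.
Round 4: R8 [IF p23 and p34 THEN p21]. New: p21.
Round 5: R11 [IF p21 and p33 THEN p3]. New: p3.
Closure: {p11, p12, p13, p14, p17, p18, p2, p20, p21, p23, p24, p25, p26, p28, p29, p3, p32, p33, p34, p37, p39, p6, p7, p8} — 24 facts.

24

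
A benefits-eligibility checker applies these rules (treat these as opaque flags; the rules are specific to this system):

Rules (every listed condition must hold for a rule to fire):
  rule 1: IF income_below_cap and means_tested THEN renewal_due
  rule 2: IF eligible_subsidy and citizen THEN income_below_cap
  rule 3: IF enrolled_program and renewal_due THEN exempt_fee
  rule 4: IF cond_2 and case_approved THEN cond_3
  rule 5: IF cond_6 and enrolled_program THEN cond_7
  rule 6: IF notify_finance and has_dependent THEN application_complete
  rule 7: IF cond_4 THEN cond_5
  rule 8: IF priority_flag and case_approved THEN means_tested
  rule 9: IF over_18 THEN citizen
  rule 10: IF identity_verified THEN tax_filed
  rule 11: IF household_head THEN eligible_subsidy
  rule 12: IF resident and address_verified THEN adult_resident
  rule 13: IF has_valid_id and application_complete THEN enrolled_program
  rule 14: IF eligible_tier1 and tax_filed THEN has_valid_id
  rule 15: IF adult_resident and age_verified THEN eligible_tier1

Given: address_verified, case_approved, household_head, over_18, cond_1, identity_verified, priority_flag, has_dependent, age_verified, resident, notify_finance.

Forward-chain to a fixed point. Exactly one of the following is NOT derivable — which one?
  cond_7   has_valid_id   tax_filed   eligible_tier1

Round 1 — rule 6, rule 8, rule 9, rule 10, rule 11, rule 12, derive application_complete, means_tested, citizen, tax_filed, eligible_subsidy, adult_resident.
Round 2 — rule 2, rule 15, derive income_below_cap, eligible_tier1.
Round 3 — rule 1, rule 14, derive renewal_due, has_valid_id.
Round 4 — rule 13, derive enrolled_program.
Round 5 — rule 3, derive exempt_fee.
Derived: has_valid_id (round 3), tax_filed (round 1), eligible_tier1 (round 2). cond_7 never appears in any round.

cond_7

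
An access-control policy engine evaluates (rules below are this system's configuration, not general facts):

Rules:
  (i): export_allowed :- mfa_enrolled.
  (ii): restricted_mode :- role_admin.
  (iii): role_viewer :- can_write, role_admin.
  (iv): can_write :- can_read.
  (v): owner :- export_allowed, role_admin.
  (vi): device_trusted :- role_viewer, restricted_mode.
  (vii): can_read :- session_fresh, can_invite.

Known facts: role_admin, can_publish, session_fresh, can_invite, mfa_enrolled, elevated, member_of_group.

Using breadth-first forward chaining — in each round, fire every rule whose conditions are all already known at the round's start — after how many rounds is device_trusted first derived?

[1] (i) [export_allowed :- mfa_enrolled.]; (ii) [restricted_mode :- role_admin.]; (vii) [can_read :- session_fresh, can_invite.]. ⇒ new: export_allowed, restricted_mode, can_read.
[2] (iv) [can_write :- can_read.]; (v) [owner :- export_allowed, role_admin.]. ⇒ new: can_write, owner.
[3] (iii) [role_viewer :- can_write, role_admin.]. ⇒ new: role_viewer.
[4] (vi) [device_trusted :- role_viewer, restricted_mode.]. ⇒ new: device_trusted.
device_trusted first appears in round 4.

4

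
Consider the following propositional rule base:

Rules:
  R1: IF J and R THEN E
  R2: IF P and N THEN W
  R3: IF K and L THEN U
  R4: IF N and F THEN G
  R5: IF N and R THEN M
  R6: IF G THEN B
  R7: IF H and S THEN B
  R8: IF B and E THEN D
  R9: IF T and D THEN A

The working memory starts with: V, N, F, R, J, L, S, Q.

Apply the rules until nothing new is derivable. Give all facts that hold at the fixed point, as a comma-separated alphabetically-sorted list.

B, D, E, F, G, J, L, M, N, Q, R, S, V

Round 1 — R1, R4, R5, derive E, G, M.
Round 2 — R6, derive B.
Round 3 — R8, derive D.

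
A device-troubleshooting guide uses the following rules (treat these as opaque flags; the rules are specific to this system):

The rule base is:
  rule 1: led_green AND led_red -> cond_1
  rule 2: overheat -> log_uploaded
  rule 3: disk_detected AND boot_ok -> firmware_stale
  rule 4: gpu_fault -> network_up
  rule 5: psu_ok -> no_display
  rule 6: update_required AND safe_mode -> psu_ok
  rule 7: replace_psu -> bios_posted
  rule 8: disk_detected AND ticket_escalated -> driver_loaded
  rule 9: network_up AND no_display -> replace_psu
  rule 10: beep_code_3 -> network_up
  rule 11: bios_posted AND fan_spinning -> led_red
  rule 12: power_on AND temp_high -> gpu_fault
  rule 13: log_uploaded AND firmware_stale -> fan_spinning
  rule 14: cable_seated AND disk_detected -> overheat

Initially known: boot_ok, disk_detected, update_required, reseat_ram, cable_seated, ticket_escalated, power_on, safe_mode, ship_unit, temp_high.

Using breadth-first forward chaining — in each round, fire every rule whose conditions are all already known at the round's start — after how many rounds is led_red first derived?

Round 1 — rule 3, rule 6, rule 8, rule 12, rule 14, derive firmware_stale, psu_ok, driver_loaded, gpu_fault, overheat.
Round 2 — rule 2, rule 4, rule 5, derive log_uploaded, network_up, no_display.
Round 3 — rule 9, rule 13, derive replace_psu, fan_spinning.
Round 4 — rule 7, derive bios_posted.
Round 5 — rule 11, derive led_red.
led_red first appears in round 5.

5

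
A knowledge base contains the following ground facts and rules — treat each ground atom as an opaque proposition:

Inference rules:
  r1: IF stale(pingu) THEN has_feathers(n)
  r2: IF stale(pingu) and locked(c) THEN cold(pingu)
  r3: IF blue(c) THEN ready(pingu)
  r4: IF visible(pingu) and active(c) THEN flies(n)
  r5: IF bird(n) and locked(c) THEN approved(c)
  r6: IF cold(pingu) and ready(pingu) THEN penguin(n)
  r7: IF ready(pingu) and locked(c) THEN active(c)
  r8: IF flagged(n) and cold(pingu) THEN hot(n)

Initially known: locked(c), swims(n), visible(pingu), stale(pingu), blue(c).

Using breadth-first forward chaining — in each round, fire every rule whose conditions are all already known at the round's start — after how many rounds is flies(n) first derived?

3

Round 1: r1 [IF stale(pingu) THEN has_feathers(n)]; r2 [IF stale(pingu) and locked(c) THEN cold(pingu)]; r3 [IF blue(c) THEN ready(pingu)]. New: has_feathers(n), cold(pingu), ready(pingu).
Round 2: r6 [IF cold(pingu) and ready(pingu) THEN penguin(n)]; r7 [IF ready(pingu) and locked(c) THEN active(c)]. New: penguin(n), active(c).
Round 3: r4 [IF visible(pingu) and active(c) THEN flies(n)]. New: flies(n).
flies(n) first appears in round 3.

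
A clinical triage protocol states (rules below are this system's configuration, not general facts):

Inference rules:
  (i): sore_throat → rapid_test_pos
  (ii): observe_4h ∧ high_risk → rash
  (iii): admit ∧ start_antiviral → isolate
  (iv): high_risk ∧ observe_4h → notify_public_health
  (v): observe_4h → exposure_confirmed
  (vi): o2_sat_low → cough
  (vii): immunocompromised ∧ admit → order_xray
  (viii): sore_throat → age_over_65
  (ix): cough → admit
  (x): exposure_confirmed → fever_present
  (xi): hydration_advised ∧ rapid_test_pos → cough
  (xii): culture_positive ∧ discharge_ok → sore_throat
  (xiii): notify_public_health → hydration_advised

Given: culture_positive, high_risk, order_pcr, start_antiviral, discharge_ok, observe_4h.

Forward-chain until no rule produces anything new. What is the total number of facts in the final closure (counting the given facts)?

Round 1 — (ii), (iv), (v), (xii), derive rash, notify_public_health, exposure_confirmed, sore_throat.
Round 2 — (i), (viii), (x), (xiii), derive rapid_test_pos, age_over_65, fever_present, hydration_advised.
Round 3 — (xi), derive cough.
Round 4 — (ix), derive admit.
Round 5 — (iii), derive isolate.
Closure: {admit, age_over_65, cough, culture_positive, discharge_ok, exposure_confirmed, fever_present, high_risk, hydration_advised, isolate, notify_public_health, observe_4h, order_pcr, rapid_test_pos, rash, sore_throat, start_antiviral} — 17 facts.

17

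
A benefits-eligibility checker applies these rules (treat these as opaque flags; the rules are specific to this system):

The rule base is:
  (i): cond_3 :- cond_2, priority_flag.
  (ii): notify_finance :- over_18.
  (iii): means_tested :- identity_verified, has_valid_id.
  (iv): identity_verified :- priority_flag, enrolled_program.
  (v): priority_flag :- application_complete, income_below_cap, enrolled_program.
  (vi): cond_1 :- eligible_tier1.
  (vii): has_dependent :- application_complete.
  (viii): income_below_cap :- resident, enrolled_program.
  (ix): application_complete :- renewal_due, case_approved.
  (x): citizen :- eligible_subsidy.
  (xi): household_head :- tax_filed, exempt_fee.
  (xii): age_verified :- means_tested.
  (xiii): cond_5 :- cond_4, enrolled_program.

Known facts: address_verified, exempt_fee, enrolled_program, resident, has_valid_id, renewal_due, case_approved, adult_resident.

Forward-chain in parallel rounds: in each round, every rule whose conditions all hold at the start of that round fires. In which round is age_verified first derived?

5

Round 1: (viii) [income_below_cap :- resident, enrolled_program.]; (ix) [application_complete :- renewal_due, case_approved.]. Adds income_below_cap, application_complete.
Round 2: (v) [priority_flag :- application_complete, income_below_cap, enrolled_program.]; (vii) [has_dependent :- application_complete.]. Adds priority_flag, has_dependent.
Round 3: (iv) [identity_verified :- priority_flag, enrolled_program.]. Adds identity_verified.
Round 4: (iii) [means_tested :- identity_verified, has_valid_id.]. Adds means_tested.
Round 5: (xii) [age_verified :- means_tested.]. Adds age_verified.
age_verified first appears in round 5.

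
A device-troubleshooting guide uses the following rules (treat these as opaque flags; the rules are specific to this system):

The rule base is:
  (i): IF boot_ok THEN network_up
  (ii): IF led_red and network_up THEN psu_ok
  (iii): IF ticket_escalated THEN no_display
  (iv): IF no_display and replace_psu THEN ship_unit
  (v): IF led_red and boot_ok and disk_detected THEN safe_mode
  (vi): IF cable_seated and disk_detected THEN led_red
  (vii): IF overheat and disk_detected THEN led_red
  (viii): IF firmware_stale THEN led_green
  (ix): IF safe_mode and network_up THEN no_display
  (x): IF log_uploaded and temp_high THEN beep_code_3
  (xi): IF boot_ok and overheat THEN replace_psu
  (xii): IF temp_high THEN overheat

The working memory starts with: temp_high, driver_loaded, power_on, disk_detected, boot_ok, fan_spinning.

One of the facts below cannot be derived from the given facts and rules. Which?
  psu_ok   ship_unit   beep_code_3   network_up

beep_code_3

Round 1: (i) [IF boot_ok THEN network_up]; (xii) [IF temp_high THEN overheat]. Adds network_up, overheat.
Round 2: (vii) [IF overheat and disk_detected THEN led_red]; (xi) [IF boot_ok and overheat THEN replace_psu]. Adds led_red, replace_psu.
Round 3: (ii) [IF led_red and network_up THEN psu_ok]; (v) [IF led_red and boot_ok and disk_detected THEN safe_mode]. Adds psu_ok, safe_mode.
Round 4: (ix) [IF safe_mode and network_up THEN no_display]. Adds no_display.
Round 5: (iv) [IF no_display and replace_psu THEN ship_unit]. Adds ship_unit.
Derived: network_up (round 1), psu_ok (round 3), ship_unit (round 5). beep_code_3 never appears in any round.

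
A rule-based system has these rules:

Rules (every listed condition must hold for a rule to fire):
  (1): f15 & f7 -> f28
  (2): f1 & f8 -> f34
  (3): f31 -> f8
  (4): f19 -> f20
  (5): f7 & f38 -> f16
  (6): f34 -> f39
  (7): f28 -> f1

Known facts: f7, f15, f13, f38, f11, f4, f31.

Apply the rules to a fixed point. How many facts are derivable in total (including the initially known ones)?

13

Round 1: (1) [f15 & f7 -> f28]; (3) [f31 -> f8]; (5) [f7 & f38 -> f16]. New: f28, f8, f16.
Round 2: (7) [f28 -> f1]. New: f1.
Round 3: (2) [f1 & f8 -> f34]. New: f34.
Round 4: (6) [f34 -> f39]. New: f39.
Closure: {f1, f11, f13, f15, f16, f28, f31, f34, f38, f39, f4, f7, f8} — 13 facts.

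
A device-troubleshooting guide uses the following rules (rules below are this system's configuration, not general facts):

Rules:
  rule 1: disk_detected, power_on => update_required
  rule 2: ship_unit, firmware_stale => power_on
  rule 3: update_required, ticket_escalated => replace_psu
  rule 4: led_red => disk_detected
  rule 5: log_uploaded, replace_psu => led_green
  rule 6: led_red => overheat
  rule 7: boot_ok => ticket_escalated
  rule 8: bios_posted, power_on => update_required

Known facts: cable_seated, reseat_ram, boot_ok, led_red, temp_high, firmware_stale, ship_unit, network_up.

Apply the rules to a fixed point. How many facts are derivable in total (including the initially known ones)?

14

Round 1: rule 2 [ship_unit, firmware_stale => power_on]; rule 4 [led_red => disk_detected]; rule 6 [led_red => overheat]; rule 7 [boot_ok => ticket_escalated]. New: power_on, disk_detected, overheat, ticket_escalated.
Round 2: rule 1 [disk_detected, power_on => update_required]. New: update_required.
Round 3: rule 3 [update_required, ticket_escalated => replace_psu]. New: replace_psu.
Closure: {boot_ok, cable_seated, disk_detected, firmware_stale, led_red, network_up, overheat, power_on, replace_psu, reseat_ram, ship_unit, temp_high, ticket_escalated, update_required} — 14 facts.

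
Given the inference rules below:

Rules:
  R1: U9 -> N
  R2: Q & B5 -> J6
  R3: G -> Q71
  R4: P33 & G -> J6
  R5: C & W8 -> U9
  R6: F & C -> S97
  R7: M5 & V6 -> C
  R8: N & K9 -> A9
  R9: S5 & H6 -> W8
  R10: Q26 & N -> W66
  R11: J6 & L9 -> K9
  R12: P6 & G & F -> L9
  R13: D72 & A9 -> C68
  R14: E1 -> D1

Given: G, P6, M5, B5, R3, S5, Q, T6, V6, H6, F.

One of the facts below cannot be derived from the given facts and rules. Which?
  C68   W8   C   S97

Round 1: R2 [Q & B5 -> J6]; R3 [G -> Q71]; R7 [M5 & V6 -> C]; R9 [S5 & H6 -> W8]; R12 [P6 & G & F -> L9]. New: J6, Q71, C, W8, L9.
Round 2: R5 [C & W8 -> U9]; R6 [F & C -> S97]; R11 [J6 & L9 -> K9]. New: U9, S97, K9.
Round 3: R1 [U9 -> N]. New: N.
Round 4: R8 [N & K9 -> A9]. New: A9.
Derived: W8 (round 1), C (round 1), S97 (round 2). C68 never appears in any round.

C68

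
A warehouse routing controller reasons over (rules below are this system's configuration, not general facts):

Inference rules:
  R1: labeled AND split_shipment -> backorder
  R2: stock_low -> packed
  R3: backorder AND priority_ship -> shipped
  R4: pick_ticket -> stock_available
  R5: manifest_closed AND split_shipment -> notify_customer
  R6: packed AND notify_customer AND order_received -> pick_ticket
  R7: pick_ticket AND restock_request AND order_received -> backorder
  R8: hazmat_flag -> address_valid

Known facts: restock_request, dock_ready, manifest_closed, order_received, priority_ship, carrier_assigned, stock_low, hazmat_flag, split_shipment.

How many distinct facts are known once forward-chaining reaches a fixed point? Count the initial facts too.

16

Round 1: R2 [stock_low -> packed]; R5 [manifest_closed AND split_shipment -> notify_customer]; R8 [hazmat_flag -> address_valid]. Adds packed, notify_customer, address_valid.
Round 2: R6 [packed AND notify_customer AND order_received -> pick_ticket]. Adds pick_ticket.
Round 3: R4 [pick_ticket -> stock_available]; R7 [pick_ticket AND restock_request AND order_received -> backorder]. Adds stock_available, backorder.
Round 4: R3 [backorder AND priority_ship -> shipped]. Adds shipped.
Closure: {address_valid, backorder, carrier_assigned, dock_ready, hazmat_flag, manifest_closed, notify_customer, order_received, packed, pick_ticket, priority_ship, restock_request, shipped, split_shipment, stock_available, stock_low} — 16 facts.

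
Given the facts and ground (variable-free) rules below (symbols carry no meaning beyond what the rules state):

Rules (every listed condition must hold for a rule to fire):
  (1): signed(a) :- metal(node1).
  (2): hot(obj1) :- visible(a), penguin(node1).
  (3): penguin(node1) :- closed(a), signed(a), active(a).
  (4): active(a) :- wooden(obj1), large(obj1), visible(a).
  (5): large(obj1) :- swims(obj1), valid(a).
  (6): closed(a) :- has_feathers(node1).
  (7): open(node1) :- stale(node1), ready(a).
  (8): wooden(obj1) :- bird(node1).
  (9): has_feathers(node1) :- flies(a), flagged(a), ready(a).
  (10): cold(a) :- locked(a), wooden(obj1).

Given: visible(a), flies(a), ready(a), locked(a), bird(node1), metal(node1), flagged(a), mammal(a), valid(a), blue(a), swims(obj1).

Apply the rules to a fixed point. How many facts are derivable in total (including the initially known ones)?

Round 1 — (1), (5), (8), (9), derive signed(a), large(obj1), wooden(obj1), has_feathers(node1).
Round 2 — (4), (6), (10), derive active(a), closed(a), cold(a).
Round 3 — (3), derive penguin(node1).
Round 4 — (2), derive hot(obj1).
Closure: {active(a), bird(node1), blue(a), closed(a), cold(a), flagged(a), flies(a), has_feathers(node1), hot(obj1), large(obj1), locked(a), mammal(a), metal(node1), penguin(node1), ready(a), signed(a), swims(obj1), valid(a), visible(a), wooden(obj1)} — 20 facts.

20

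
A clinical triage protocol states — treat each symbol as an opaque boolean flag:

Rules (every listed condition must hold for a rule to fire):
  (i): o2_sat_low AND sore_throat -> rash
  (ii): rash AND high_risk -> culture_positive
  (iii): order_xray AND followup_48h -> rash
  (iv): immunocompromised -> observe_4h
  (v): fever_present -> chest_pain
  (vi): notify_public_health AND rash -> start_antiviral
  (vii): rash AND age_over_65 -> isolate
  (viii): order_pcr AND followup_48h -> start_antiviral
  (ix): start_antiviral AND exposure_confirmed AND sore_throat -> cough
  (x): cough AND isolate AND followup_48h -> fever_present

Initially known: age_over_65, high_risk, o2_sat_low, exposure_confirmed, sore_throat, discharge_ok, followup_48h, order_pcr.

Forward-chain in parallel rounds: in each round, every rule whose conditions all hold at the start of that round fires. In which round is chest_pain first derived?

4

Round 1 — (i), (viii), derive rash, start_antiviral.
Round 2 — (ii), (vii), (ix), derive culture_positive, isolate, cough.
Round 3 — (x), derive fever_present.
Round 4 — (v), derive chest_pain.
chest_pain first appears in round 4.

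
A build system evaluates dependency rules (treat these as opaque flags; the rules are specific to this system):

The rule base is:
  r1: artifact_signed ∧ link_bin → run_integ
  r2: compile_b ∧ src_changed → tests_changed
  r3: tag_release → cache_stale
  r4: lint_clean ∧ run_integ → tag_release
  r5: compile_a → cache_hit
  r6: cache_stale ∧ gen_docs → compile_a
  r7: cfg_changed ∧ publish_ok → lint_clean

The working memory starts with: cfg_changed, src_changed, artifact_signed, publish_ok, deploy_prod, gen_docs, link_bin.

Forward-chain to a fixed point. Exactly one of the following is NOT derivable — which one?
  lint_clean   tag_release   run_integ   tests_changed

[1] r1 [artifact_signed ∧ link_bin → run_integ]; r7 [cfg_changed ∧ publish_ok → lint_clean]. ⇒ new: run_integ, lint_clean.
[2] r4 [lint_clean ∧ run_integ → tag_release]. ⇒ new: tag_release.
[3] r3 [tag_release → cache_stale]. ⇒ new: cache_stale.
[4] r6 [cache_stale ∧ gen_docs → compile_a]. ⇒ new: compile_a.
[5] r5 [compile_a → cache_hit]. ⇒ new: cache_hit.
Derived: tag_release (round 2), run_integ (round 1), lint_clean (round 1). tests_changed never appears in any round.

tests_changed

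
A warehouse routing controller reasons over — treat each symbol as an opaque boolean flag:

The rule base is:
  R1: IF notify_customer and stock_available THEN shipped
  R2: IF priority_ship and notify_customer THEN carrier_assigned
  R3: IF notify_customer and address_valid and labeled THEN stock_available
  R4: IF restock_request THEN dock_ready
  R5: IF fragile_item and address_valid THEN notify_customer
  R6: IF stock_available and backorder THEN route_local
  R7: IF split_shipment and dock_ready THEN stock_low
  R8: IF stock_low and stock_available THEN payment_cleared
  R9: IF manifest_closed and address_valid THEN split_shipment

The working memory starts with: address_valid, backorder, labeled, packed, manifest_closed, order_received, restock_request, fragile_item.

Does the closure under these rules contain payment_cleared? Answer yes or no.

[1] R4 [IF restock_request THEN dock_ready]; R5 [IF fragile_item and address_valid THEN notify_customer]; R9 [IF manifest_closed and address_valid THEN split_shipment]. ⇒ new: dock_ready, notify_customer, split_shipment.
[2] R3 [IF notify_customer and address_valid and labeled THEN stock_available]; R7 [IF split_shipment and dock_ready THEN stock_low]. ⇒ new: stock_available, stock_low.
[3] R1 [IF notify_customer and stock_available THEN shipped]; R6 [IF stock_available and backorder THEN route_local]; R8 [IF stock_low and stock_available THEN payment_cleared]. ⇒ new: shipped, route_local, payment_cleared.
payment_cleared appears in round 3, so it is derivable.

yes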